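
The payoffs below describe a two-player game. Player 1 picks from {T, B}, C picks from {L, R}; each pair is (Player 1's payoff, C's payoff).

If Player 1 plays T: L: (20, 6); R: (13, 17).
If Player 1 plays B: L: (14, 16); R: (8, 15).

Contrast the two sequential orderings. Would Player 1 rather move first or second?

first

If Player 1 leads: C's best replies are T→R, B→L; Player 1's induced payoffs 13, 14; outcome (B, L), payoffs (14, 16).
If C leads: Player 1's best replies are L→T, R→T; C's induced payoffs 6, 17; outcome (T, R), payoffs (13, 17).
Player 1 gets 14 moving first and 13 moving second, so Player 1 prefers to move first.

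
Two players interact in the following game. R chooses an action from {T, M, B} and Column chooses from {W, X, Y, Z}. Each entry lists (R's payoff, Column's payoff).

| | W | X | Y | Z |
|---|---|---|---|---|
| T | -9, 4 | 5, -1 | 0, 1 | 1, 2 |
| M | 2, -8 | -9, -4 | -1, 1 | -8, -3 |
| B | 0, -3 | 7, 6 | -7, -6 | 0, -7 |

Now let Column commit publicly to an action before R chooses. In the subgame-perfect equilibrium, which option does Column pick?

Backward induction with Column moving first.
- W: BR = M, leader payoff -8.
- X: BR = B, leader payoff 6.
- Y: BR = T, leader payoff 1.
- Z: BR = T, leader payoff 2.
Among -8, 6, 1, 2, the best is 6 at X. Subgame-perfect outcome: (B, X) with payoffs (7, 6).

X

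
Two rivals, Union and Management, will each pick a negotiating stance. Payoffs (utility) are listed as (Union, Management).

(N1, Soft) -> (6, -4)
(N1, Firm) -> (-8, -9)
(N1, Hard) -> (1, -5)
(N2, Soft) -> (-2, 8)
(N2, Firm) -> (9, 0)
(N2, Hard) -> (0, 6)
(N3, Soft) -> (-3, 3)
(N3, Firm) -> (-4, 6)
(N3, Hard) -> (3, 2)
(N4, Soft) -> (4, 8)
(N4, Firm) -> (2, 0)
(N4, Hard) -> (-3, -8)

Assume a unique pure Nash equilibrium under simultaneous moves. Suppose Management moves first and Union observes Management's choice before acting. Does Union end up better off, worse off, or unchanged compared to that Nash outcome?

worse off

Work backward from Union's decision.
- Soft: Union compares 6, -2, -3, 4 and picks N1; Management would get -4.
- Firm: Union compares -8, 9, -4, 2 and picks N2; Management would get 0.
- Hard: Union compares 1, 0, 3, -3 and picks N3; Management would get 2.
Management's induced payoffs are -4, 0, 2, so Management commits to Hard. Subgame-perfect outcome: (N3, Hard) with payoffs (3, 2).
Now find the simultaneous Nash equilibrium.
Union's best replies: Soft→N1; Firm→N2; Hard→N3.
Management's best replies: N1→Soft; N2→Soft; N3→Firm; N4→Soft.
Only (N1, Soft) has each player best-responding; Nash payoffs (6, -4).
Union earns 3 sequentially versus 6 at the Nash outcome: worse off.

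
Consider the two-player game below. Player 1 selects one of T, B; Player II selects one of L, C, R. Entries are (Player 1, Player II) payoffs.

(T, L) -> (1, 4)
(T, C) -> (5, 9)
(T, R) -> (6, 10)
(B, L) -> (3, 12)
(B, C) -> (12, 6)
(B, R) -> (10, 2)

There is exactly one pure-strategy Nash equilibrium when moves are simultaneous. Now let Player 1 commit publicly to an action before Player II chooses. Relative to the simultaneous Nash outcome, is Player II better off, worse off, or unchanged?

worse off

Backward induction with Player 1 moving first.
- T: Player II compares 4, 9, 10 and picks R; Player 1 would get 6.
- B: Player II compares 12, 6, 2 and picks L; Player 1 would get 3.
Player 1's induced payoffs are 6, 3, so Player 1 commits to T. Subgame-perfect outcome: (T, R) with payoffs (6, 10).
For the simultaneous game, intersect best replies.
Player 1's best replies: L→B; C→B; R→B.
Player II's best replies: T→R; B→L.
Only (B, L) has each player best-responding; Nash payoffs (3, 12).
Player II earns 10 sequentially versus 12 at the Nash outcome: worse off.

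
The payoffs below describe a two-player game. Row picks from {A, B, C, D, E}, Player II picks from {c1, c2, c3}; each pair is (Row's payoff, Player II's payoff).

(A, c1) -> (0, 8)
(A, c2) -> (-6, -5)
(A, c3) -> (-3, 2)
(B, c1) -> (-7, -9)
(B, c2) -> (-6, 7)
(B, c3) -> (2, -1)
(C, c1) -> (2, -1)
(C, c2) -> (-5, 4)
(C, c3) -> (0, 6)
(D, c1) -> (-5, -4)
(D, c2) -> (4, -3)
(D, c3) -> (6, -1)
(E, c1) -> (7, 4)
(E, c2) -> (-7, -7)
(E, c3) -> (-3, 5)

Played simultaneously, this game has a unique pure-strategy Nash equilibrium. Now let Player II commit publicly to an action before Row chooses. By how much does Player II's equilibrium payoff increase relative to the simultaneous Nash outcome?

Work backward from Row's decision.
- c1 → Row plays E (best of 0, -7, 2, -5, 7); Player II gets 4.
- c2 → Row plays D (best of -6, -6, -5, 4, -7); Player II gets -3.
- c3 → Row plays D (best of -3, 2, 0, 6, -3); Player II gets -1.
Among 4, -3, -1, the best is 4 at c1. Subgame-perfect outcome: (E, c1) with payoffs (7, 4).
Now find the simultaneous Nash equilibrium.
Row's best replies: c1→E; c2→D; c3→D.
Player II's best replies: A→c1; B→c2; C→c3; D→c3; E→c3.
The unique mutual best reply is (D, c3), giving (6, -1).
Player II's commitment gain: 4 − -1 = 5.

5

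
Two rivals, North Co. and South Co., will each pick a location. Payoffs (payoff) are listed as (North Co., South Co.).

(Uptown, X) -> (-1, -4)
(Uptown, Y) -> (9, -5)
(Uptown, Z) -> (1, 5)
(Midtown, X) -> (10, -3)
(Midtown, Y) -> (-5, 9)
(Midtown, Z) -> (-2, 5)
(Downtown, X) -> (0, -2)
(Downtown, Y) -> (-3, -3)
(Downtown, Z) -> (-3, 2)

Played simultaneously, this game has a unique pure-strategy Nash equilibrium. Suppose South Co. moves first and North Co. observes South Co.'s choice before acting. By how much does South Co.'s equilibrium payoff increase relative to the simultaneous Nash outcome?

0

Backward induction with South Co. moving first.
- X → North Co. plays Midtown (best of -1, 10, 0); South Co. gets -3.
- Y → North Co. plays Uptown (best of 9, -5, -3); South Co. gets -5.
- Z → North Co. plays Uptown (best of 1, -2, -3); South Co. gets 5.
Maximizing over -3, -5, 5, South Co. chooses Z. Subgame-perfect outcome: (Uptown, Z) with payoffs (1, 5).
Now find the simultaneous Nash equilibrium.
North Co.'s best replies: X→Midtown; Y→Uptown; Z→Uptown.
South Co.'s best replies: Uptown→Z; Midtown→Y; Downtown→Z.
The unique mutual best reply is (Uptown, Z), giving (1, 5).
South Co.'s commitment gain: 5 − 5 = 0.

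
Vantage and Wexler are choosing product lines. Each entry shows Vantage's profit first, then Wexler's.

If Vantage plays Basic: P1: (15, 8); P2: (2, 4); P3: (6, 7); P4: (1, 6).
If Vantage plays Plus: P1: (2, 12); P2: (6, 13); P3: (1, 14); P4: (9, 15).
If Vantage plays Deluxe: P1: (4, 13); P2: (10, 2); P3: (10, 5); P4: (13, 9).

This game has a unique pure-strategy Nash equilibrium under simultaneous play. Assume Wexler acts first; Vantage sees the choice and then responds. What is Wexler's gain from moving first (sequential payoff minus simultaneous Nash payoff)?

1

Solve by backward induction (Wexler leads).
- P1 → Vantage plays Basic (best of 15, 2, 4); Wexler gets 8.
- P2 → Vantage plays Deluxe (best of 2, 6, 10); Wexler gets 2.
- P3 → Vantage plays Deluxe (best of 6, 1, 10); Wexler gets 5.
- P4 → Vantage plays Deluxe (best of 1, 9, 13); Wexler gets 9.
Wexler's induced payoffs are 8, 2, 5, 9, so Wexler commits to P4. Subgame-perfect outcome: (Deluxe, P4) with payoffs (13, 9).
Now find the simultaneous Nash equilibrium.
Vantage's best replies: P1→Basic; P2→Deluxe; P3→Deluxe; P4→Deluxe.
Wexler's best replies: Basic→P1; Plus→P4; Deluxe→P1.
Only (Basic, P1) has each player best-responding; Nash payoffs (15, 8).
Wexler's commitment gain: 9 − 8 = 1.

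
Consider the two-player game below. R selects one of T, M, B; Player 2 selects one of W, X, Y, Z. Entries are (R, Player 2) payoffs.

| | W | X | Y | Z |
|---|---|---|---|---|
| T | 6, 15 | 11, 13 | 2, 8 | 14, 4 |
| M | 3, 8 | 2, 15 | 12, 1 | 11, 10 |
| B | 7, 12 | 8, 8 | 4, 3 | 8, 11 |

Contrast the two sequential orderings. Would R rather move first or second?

If R leads: Player 2's best replies are T→W, M→X, B→W; R's induced payoffs 6, 2, 7; outcome (B, W), payoffs (7, 12).
If Player 2 leads: R's best replies are W→B, X→T, Y→M, Z→T; Player 2's induced payoffs 12, 13, 1, 4; outcome (T, X), payoffs (11, 13).
R gets 7 moving first and 11 moving second, so R prefers to move second.

second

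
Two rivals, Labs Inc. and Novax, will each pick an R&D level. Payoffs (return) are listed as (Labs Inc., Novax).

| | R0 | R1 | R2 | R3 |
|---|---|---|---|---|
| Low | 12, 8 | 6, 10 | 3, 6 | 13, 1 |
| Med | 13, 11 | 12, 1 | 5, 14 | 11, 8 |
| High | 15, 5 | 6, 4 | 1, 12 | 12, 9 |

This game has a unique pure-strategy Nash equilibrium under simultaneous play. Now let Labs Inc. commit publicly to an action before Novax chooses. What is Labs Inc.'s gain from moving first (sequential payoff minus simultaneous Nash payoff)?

Novax best-responds to each possible Labs Inc. move:
- Low: BR = R1, leader payoff 6.
- Med: BR = R2, leader payoff 5.
- High: BR = R2, leader payoff 1.
Among 6, 5, 1, the best is 6 at Low. Subgame-perfect outcome: (Low, R1) with payoffs (6, 10).
For the simultaneous game, intersect best replies.
Labs Inc.'s best replies: R0→High; R1→Med; R2→Med; R3→Low.
Novax's best replies: Low→R1; Med→R2; High→R2.
Only (Med, R2) has each player best-responding; Nash payoffs (5, 14).
Labs Inc.'s commitment gain: 6 − 5 = 1.

1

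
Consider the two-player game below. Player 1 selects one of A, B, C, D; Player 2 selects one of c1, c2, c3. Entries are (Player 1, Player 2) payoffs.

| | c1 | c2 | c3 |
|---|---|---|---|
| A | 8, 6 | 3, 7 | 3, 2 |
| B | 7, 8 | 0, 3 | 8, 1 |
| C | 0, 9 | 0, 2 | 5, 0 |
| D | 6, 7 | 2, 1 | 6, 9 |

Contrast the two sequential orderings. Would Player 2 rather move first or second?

second

If Player 1 leads: Player 2's best replies are A→c2, B→c1, C→c1, D→c3; Player 1's induced payoffs 3, 7, 0, 6; outcome (B, c1), payoffs (7, 8).
If Player 2 leads: Player 1's best replies are c1→A, c2→A, c3→B; Player 2's induced payoffs 6, 7, 1; outcome (A, c2), payoffs (3, 7).
Player 2 gets 7 moving first and 8 moving second, so Player 2 prefers to move second.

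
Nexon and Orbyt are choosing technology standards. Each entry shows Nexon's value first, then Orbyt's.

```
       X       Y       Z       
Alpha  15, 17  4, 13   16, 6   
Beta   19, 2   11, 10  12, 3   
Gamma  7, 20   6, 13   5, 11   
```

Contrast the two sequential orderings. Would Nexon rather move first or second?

If Nexon leads: Orbyt's best replies are Alpha→X, Beta→Y, Gamma→X; Nexon's induced payoffs 15, 11, 7; outcome (Alpha, X), payoffs (15, 17).
If Orbyt leads: Nexon's best replies are X→Beta, Y→Beta, Z→Alpha; Orbyt's induced payoffs 2, 10, 6; outcome (Beta, Y), payoffs (11, 10).
Nexon gets 15 moving first and 11 moving second, so Nexon prefers to move first.

first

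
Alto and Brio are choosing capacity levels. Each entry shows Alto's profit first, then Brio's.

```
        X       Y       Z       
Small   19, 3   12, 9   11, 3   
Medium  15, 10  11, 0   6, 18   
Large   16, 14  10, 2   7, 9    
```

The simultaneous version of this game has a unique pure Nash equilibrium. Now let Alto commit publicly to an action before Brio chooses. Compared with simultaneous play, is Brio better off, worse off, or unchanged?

Brio best-responds to each possible Alto move:
- Small: BR = Y, leader payoff 12.
- Medium: BR = Z, leader payoff 6.
- Large: BR = X, leader payoff 16.
Among 12, 6, 16, the best is 16 at Large. Subgame-perfect outcome: (Large, X) with payoffs (16, 14).
For the simultaneous game, intersect best replies.
Alto's best replies: X→Small; Y→Small; Z→Small.
Brio's best replies: Small→Y; Medium→Z; Large→X.
The unique mutual best reply is (Small, Y), giving (12, 9).
Brio earns 14 sequentially versus 9 at the Nash outcome: better off.

better off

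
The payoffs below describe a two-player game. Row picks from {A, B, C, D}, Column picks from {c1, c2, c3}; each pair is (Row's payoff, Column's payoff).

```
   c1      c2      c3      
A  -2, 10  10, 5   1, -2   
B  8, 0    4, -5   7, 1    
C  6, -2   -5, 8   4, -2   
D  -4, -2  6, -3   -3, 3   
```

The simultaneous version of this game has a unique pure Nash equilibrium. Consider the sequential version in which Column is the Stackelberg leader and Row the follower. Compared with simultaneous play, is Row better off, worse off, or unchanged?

better off

Row best-responds to each possible Column move:
- c1 → Row plays B (best of -2, 8, 6, -4); Column gets 0.
- c2 → Row plays A (best of 10, 4, -5, 6); Column gets 5.
- c3 → Row plays B (best of 1, 7, 4, -3); Column gets 1.
Among 0, 5, 1, the best is 5 at c2. Subgame-perfect outcome: (A, c2) with payoffs (10, 5).
Under simultaneous play:
Row's best replies: c1→B; c2→A; c3→B.
Column's best replies: A→c1; B→c3; C→c2; D→c3.
The unique mutual best reply is (B, c3), giving (7, 1).
Row earns 10 sequentially versus 7 at the Nash outcome: better off.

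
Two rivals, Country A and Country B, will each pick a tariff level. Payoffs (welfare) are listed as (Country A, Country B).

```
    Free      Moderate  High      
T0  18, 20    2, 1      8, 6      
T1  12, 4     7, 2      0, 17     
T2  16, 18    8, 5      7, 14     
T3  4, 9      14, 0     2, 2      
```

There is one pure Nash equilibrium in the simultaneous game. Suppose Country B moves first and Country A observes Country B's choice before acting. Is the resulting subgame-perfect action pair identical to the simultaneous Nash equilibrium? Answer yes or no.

yes

Country A best-responds to each possible Country B move:
- Free: Country A compares 18, 12, 16, 4 and picks T0; Country B would get 20.
- Moderate: Country A compares 2, 7, 8, 14 and picks T3; Country B would get 0.
- High: Country A compares 8, 0, 7, 2 and picks T0; Country B would get 6.
Country B's induced payoffs are 20, 0, 6, so Country B commits to Free. Subgame-perfect outcome: (T0, Free) with payoffs (18, 20).
Under simultaneous play:
Country A's best replies: Free→T0; Moderate→T3; High→T0.
Country B's best replies: T0→Free; T1→High; T2→Free; T3→Free.
Only (T0, Free) has each player best-responding; Nash payoffs (18, 20).
Sequential outcome (T0, Free) coincides with the Nash profile (T0, Free).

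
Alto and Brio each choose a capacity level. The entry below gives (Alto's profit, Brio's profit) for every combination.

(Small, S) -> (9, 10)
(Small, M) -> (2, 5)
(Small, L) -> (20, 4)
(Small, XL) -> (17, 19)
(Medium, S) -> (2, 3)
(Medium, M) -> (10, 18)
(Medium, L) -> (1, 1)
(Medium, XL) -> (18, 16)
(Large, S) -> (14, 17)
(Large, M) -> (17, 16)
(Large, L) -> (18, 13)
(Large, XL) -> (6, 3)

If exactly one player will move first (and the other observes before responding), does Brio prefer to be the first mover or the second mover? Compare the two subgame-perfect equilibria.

If Alto leads: Brio's best replies are Small→XL, Medium→M, Large→S; Alto's induced payoffs 17, 10, 14; outcome (Small, XL), payoffs (17, 19).
If Brio leads: Alto's best replies are S→Large, M→Large, L→Small, XL→Medium; Brio's induced payoffs 17, 16, 4, 16; outcome (Large, S), payoffs (14, 17).
Brio gets 17 moving first and 19 moving second, so Brio prefers to move second.

second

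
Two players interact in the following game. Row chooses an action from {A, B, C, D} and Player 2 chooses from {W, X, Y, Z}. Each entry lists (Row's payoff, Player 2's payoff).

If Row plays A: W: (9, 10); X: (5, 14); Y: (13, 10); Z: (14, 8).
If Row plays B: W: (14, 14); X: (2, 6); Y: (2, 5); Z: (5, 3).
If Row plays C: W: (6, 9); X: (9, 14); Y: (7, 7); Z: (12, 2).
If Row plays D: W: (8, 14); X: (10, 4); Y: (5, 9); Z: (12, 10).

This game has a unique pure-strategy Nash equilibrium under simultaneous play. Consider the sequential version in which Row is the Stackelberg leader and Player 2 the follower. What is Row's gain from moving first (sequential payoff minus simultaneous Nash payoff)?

0

Player 2 best-responds to each possible Row move:
- A: Player 2 compares 10, 14, 10, 8 and picks X; Row would get 5.
- B: Player 2 compares 14, 6, 5, 3 and picks W; Row would get 14.
- C: Player 2 compares 9, 14, 7, 2 and picks X; Row would get 9.
- D: Player 2 compares 14, 4, 9, 10 and picks W; Row would get 8.
Among 5, 14, 9, 8, the best is 14 at B. Subgame-perfect outcome: (B, W) with payoffs (14, 14).
For the simultaneous game, intersect best replies.
Row's best replies: W→B; X→D; Y→A; Z→A.
Player 2's best replies: A→X; B→W; C→X; D→W.
Only (B, W) has each player best-responding; Nash payoffs (14, 14).
Row's commitment gain: 14 − 14 = 0.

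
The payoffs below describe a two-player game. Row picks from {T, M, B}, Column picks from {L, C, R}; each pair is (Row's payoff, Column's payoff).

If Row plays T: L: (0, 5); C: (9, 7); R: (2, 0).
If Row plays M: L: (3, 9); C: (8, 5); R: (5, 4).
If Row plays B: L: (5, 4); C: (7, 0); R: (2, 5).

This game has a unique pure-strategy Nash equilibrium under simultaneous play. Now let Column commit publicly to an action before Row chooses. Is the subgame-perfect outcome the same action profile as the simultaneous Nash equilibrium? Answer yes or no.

yes

Solve by backward induction (Column leads).
- L → Row plays B (best of 0, 3, 5); Column gets 4.
- C → Row plays T (best of 9, 8, 7); Column gets 7.
- R → Row plays M (best of 2, 5, 2); Column gets 4.
Column's induced payoffs are 4, 7, 4, so Column commits to C. Subgame-perfect outcome: (T, C) with payoffs (9, 7).
For the simultaneous game, intersect best replies.
Row's best replies: L→B; C→T; R→M.
Column's best replies: T→C; M→L; B→R.
The unique mutual best reply is (T, C), giving (9, 7).
Sequential outcome (T, C) coincides with the Nash profile (T, C).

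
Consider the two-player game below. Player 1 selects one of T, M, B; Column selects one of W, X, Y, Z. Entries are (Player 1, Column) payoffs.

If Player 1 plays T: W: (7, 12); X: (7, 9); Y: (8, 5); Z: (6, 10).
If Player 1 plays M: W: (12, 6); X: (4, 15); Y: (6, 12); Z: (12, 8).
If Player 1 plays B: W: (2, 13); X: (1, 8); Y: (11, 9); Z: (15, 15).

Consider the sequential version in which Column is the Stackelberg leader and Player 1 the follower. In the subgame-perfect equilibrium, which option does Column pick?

Z

Work backward from Player 1's decision.
- W: Player 1 compares 7, 12, 2 and picks M; Column would get 6.
- X: Player 1 compares 7, 4, 1 and picks T; Column would get 9.
- Y: Player 1 compares 8, 6, 11 and picks B; Column would get 9.
- Z: Player 1 compares 6, 12, 15 and picks B; Column would get 15.
Maximizing over 6, 9, 9, 15, Column chooses Z. Subgame-perfect outcome: (B, Z) with payoffs (15, 15).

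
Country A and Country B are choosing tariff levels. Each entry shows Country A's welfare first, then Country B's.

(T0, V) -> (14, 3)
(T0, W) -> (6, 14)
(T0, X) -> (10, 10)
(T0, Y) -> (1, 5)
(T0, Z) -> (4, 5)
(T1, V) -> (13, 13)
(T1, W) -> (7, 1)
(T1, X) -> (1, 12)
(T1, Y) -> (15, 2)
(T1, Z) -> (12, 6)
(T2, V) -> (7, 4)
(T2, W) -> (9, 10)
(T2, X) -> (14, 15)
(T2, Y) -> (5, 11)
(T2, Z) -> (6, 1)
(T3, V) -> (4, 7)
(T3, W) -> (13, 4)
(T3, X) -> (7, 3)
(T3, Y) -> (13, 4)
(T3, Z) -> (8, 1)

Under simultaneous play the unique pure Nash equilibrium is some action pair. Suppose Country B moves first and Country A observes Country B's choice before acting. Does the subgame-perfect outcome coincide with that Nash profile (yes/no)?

yes

Solve by backward induction (Country B leads).
- V: BR = T0, leader payoff 3.
- W: BR = T3, leader payoff 4.
- X: BR = T2, leader payoff 15.
- Y: BR = T1, leader payoff 2.
- Z: BR = T1, leader payoff 6.
Maximizing over 3, 4, 15, 2, 6, Country B chooses X. Subgame-perfect outcome: (T2, X) with payoffs (14, 15).
Now find the simultaneous Nash equilibrium.
Country A's best replies: V→T0; W→T3; X→T2; Y→T1; Z→T1.
Country B's best replies: T0→W; T1→V; T2→X; T3→V.
The unique mutual best reply is (T2, X), giving (14, 15).
Sequential outcome (T2, X) coincides with the Nash profile (T2, X).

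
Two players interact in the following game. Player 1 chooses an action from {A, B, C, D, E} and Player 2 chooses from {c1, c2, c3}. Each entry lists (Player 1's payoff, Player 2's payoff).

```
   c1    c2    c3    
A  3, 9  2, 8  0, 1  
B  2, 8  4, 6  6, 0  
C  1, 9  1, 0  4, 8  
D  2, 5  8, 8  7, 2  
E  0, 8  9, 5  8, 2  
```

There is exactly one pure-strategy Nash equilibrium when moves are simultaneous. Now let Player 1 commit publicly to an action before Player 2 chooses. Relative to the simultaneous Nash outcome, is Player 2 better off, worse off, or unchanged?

Work backward from Player 2's decision.
- A: BR = c1, leader payoff 3.
- B: BR = c1, leader payoff 2.
- C: BR = c1, leader payoff 1.
- D: BR = c2, leader payoff 8.
- E: BR = c1, leader payoff 0.
Maximizing over 3, 2, 1, 8, 0, Player 1 chooses D. Subgame-perfect outcome: (D, c2) with payoffs (8, 8).
Under simultaneous play:
Player 1's best replies: c1→A; c2→E; c3→E.
Player 2's best replies: A→c1; B→c1; C→c1; D→c2; E→c1.
The unique mutual best reply is (A, c1), giving (3, 9).
Player 2 earns 8 sequentially versus 9 at the Nash outcome: worse off.

worse off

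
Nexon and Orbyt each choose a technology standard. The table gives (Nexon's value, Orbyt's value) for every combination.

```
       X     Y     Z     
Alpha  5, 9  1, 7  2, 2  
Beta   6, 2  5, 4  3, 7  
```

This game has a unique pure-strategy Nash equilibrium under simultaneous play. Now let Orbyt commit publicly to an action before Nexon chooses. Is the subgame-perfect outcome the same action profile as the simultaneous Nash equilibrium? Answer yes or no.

yes

Solve by backward induction (Orbyt leads).
- X: Nexon compares 5, 6 and picks Beta; Orbyt would get 2.
- Y: Nexon compares 1, 5 and picks Beta; Orbyt would get 4.
- Z: Nexon compares 2, 3 and picks Beta; Orbyt would get 7.
Among 2, 4, 7, the best is 7 at Z. Subgame-perfect outcome: (Beta, Z) with payoffs (3, 7).
For the simultaneous game, intersect best replies.
Nexon's best replies: X→Beta; Y→Beta; Z→Beta.
Orbyt's best replies: Alpha→X; Beta→Z.
Only (Beta, Z) has each player best-responding; Nash payoffs (3, 7).
Sequential outcome (Beta, Z) coincides with the Nash profile (Beta, Z).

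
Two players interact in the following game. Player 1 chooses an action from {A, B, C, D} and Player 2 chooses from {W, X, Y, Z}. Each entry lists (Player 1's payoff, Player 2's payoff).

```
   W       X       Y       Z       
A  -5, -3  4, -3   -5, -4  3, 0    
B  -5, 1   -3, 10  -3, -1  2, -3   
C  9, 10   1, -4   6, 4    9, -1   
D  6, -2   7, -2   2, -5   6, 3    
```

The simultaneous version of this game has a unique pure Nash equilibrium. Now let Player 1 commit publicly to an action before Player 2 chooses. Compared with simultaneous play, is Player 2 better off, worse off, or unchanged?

Solve by backward induction (Player 1 leads).
- A: Player 2 compares -3, -3, -4, 0 and picks Z; Player 1 would get 3.
- B: Player 2 compares 1, 10, -1, -3 and picks X; Player 1 would get -3.
- C: Player 2 compares 10, -4, 4, -1 and picks W; Player 1 would get 9.
- D: Player 2 compares -2, -2, -5, 3 and picks Z; Player 1 would get 6.
Among 3, -3, 9, 6, the best is 9 at C. Subgame-perfect outcome: (C, W) with payoffs (9, 10).
For the simultaneous game, intersect best replies.
Player 1's best replies: W→C; X→D; Y→C; Z→C.
Player 2's best replies: A→Z; B→X; C→W; D→Z.
The unique mutual best reply is (C, W), giving (9, 10).
Player 2 earns 10 sequentially versus 10 at the Nash outcome: unchanged.

unchanged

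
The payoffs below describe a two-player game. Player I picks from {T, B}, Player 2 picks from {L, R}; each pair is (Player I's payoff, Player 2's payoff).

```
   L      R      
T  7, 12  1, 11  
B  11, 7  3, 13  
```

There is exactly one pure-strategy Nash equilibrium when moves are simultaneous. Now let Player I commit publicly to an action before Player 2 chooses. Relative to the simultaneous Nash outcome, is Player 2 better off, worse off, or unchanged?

Work backward from Player 2's decision.
- T → Player 2 plays L (best of 12, 11); Player I gets 7.
- B → Player 2 plays R (best of 7, 13); Player I gets 3.
Maximizing over 7, 3, Player I chooses T. Subgame-perfect outcome: (T, L) with payoffs (7, 12).
For the simultaneous game, intersect best replies.
Player I's best replies: L→B; R→B.
Player 2's best replies: T→L; B→R.
Only (B, R) has each player best-responding; Nash payoffs (3, 13).
Player 2 earns 12 sequentially versus 13 at the Nash outcome: worse off.

worse off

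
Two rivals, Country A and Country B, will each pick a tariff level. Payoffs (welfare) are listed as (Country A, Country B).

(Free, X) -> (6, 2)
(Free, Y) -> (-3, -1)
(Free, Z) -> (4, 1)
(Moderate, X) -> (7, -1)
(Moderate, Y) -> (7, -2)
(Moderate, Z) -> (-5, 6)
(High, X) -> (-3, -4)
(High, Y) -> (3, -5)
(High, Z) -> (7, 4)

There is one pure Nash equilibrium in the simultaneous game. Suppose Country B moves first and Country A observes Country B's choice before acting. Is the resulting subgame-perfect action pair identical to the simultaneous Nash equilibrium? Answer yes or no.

Work backward from Country A's decision.
- X: BR = Moderate, leader payoff -1.
- Y: BR = Moderate, leader payoff -2.
- Z: BR = High, leader payoff 4.
Maximizing over -1, -2, 4, Country B chooses Z. Subgame-perfect outcome: (High, Z) with payoffs (7, 4).
For the simultaneous game, intersect best replies.
Country A's best replies: X→Moderate; Y→Moderate; Z→High.
Country B's best replies: Free→X; Moderate→Z; High→Z.
Only (High, Z) has each player best-responding; Nash payoffs (7, 4).
Sequential outcome (High, Z) coincides with the Nash profile (High, Z).

yes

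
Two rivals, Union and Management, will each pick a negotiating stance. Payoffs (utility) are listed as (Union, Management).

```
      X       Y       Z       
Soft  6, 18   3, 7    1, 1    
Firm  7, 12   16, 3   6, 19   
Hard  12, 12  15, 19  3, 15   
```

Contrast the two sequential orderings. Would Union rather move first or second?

first

If Union leads: Management's best replies are Soft→X, Firm→Z, Hard→Y; Union's induced payoffs 6, 6, 15; outcome (Hard, Y), payoffs (15, 19).
If Management leads: Union's best replies are X→Hard, Y→Firm, Z→Firm; Management's induced payoffs 12, 3, 19; outcome (Firm, Z), payoffs (6, 19).
Union gets 15 moving first and 6 moving second, so Union prefers to move first.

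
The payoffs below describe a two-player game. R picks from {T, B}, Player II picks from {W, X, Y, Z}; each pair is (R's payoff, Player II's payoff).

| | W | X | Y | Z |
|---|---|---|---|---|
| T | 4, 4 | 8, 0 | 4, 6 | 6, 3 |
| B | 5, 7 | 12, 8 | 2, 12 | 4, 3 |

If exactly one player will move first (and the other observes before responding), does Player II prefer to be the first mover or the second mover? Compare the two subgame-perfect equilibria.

first

If R leads: Player II's best replies are T→Y, B→Y; R's induced payoffs 4, 2; outcome (T, Y), payoffs (4, 6).
If Player II leads: R's best replies are W→B, X→B, Y→T, Z→T; Player II's induced payoffs 7, 8, 6, 3; outcome (B, X), payoffs (12, 8).
Player II gets 8 moving first and 6 moving second, so Player II prefers to move first.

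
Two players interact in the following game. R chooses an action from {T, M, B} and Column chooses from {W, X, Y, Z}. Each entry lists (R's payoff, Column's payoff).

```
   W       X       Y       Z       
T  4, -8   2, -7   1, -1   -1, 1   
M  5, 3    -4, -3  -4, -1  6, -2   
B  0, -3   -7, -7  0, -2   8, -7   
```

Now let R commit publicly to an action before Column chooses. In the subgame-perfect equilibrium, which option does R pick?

M

Solve by backward induction (R leads).
- T: BR = Z, leader payoff -1.
- M: BR = W, leader payoff 5.
- B: BR = Y, leader payoff 0.
R's induced payoffs are -1, 5, 0, so R commits to M. Subgame-perfect outcome: (M, W) with payoffs (5, 3).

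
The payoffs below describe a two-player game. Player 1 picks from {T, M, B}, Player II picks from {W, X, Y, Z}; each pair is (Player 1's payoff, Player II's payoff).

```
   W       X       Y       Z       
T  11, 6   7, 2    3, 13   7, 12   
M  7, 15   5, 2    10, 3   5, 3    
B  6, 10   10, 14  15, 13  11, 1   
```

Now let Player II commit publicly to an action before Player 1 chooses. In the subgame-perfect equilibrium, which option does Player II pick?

X

Player 1 best-responds to each possible Player II move:
- W: Player 1 compares 11, 7, 6 and picks T; Player II would get 6.
- X: Player 1 compares 7, 5, 10 and picks B; Player II would get 14.
- Y: Player 1 compares 3, 10, 15 and picks B; Player II would get 13.
- Z: Player 1 compares 7, 5, 11 and picks B; Player II would get 1.
Among 6, 14, 13, 1, the best is 14 at X. Subgame-perfect outcome: (B, X) with payoffs (10, 14).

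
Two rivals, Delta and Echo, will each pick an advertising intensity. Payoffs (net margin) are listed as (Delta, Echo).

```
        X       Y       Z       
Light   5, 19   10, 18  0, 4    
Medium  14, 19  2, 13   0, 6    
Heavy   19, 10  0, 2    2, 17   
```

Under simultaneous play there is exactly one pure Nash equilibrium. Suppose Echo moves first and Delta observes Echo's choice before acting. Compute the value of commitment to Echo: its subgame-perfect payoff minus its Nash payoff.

1

Delta best-responds to each possible Echo move:
- X: BR = Heavy, leader payoff 10.
- Y: BR = Light, leader payoff 18.
- Z: BR = Heavy, leader payoff 17.
Echo's induced payoffs are 10, 18, 17, so Echo commits to Y. Subgame-perfect outcome: (Light, Y) with payoffs (10, 18).
Now find the simultaneous Nash equilibrium.
Delta's best replies: X→Heavy; Y→Light; Z→Heavy.
Echo's best replies: Light→X; Medium→X; Heavy→Z.
Only (Heavy, Z) has each player best-responding; Nash payoffs (2, 17).
Echo's commitment gain: 18 − 17 = 1.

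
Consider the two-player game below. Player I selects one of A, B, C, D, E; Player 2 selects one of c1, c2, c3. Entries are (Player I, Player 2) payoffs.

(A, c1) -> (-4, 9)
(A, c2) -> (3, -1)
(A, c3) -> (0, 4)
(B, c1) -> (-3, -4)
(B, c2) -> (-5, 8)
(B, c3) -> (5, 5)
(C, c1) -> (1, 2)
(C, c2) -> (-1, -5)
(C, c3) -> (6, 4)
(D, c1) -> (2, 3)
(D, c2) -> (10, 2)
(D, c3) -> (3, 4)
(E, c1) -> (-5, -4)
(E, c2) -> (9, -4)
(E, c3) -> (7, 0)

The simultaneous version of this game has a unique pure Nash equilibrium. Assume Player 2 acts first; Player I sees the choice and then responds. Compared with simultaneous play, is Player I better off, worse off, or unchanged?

worse off

Work backward from Player I's decision.
- c1 → Player I plays D (best of -4, -3, 1, 2, -5); Player 2 gets 3.
- c2 → Player I plays D (best of 3, -5, -1, 10, 9); Player 2 gets 2.
- c3 → Player I plays E (best of 0, 5, 6, 3, 7); Player 2 gets 0.
Player 2's induced payoffs are 3, 2, 0, so Player 2 commits to c1. Subgame-perfect outcome: (D, c1) with payoffs (2, 3).
Under simultaneous play:
Player I's best replies: c1→D; c2→D; c3→E.
Player 2's best replies: A→c1; B→c2; C→c3; D→c3; E→c3.
The unique mutual best reply is (E, c3), giving (7, 0).
Player I earns 2 sequentially versus 7 at the Nash outcome: worse off.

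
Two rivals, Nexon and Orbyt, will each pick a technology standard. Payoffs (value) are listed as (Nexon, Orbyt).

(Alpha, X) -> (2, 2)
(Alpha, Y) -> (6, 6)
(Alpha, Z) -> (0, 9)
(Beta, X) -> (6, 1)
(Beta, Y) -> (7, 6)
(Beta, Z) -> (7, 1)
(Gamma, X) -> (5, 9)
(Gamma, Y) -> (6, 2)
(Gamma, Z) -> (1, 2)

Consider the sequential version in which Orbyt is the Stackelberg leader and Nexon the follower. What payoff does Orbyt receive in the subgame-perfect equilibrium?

6

Nexon best-responds to each possible Orbyt move:
- X: BR = Beta, leader payoff 1.
- Y: BR = Beta, leader payoff 6.
- Z: BR = Beta, leader payoff 1.
Maximizing over 1, 6, 1, Orbyt chooses Y. Subgame-perfect outcome: (Beta, Y) with payoffs (7, 6).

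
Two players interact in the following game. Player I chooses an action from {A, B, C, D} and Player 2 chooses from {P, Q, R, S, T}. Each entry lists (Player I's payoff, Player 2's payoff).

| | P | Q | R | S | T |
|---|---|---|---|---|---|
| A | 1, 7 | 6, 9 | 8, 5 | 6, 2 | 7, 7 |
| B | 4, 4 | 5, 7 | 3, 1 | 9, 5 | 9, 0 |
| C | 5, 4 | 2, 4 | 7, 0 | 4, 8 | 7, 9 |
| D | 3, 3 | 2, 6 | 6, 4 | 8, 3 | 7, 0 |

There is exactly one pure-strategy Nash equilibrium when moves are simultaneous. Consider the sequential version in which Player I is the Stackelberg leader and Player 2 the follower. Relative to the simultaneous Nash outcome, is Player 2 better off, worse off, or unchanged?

unchanged

Solve by backward induction (Player I leads).
- A → Player 2 plays Q (best of 7, 9, 5, 2, 7); Player I gets 6.
- B → Player 2 plays Q (best of 4, 7, 1, 5, 0); Player I gets 5.
- C → Player 2 plays T (best of 4, 4, 0, 8, 9); Player I gets 7.
- D → Player 2 plays Q (best of 3, 6, 4, 3, 0); Player I gets 2.
Among 6, 5, 7, 2, the best is 7 at C. Subgame-perfect outcome: (C, T) with payoffs (7, 9).
Now find the simultaneous Nash equilibrium.
Player I's best replies: P→C; Q→A; R→A; S→B; T→B.
Player 2's best replies: A→Q; B→Q; C→T; D→Q.
The unique mutual best reply is (A, Q), giving (6, 9).
Player 2 earns 9 sequentially versus 9 at the Nash outcome: unchanged.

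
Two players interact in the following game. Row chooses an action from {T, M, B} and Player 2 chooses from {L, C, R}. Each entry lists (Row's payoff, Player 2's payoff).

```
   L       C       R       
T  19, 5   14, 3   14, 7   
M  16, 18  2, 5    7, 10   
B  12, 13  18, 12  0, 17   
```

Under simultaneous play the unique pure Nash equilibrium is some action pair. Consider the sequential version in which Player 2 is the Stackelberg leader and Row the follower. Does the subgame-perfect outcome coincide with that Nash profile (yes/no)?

Backward induction with Player 2 moving first.
- L: BR = T, leader payoff 5.
- C: BR = B, leader payoff 12.
- R: BR = T, leader payoff 7.
Player 2's induced payoffs are 5, 12, 7, so Player 2 commits to C. Subgame-perfect outcome: (B, C) with payoffs (18, 12).
Now find the simultaneous Nash equilibrium.
Row's best replies: L→T; C→B; R→T.
Player 2's best replies: T→R; M→L; B→R.
The unique mutual best reply is (T, R), giving (14, 7).
Sequential outcome (B, C) differs from the Nash profile (T, R).

no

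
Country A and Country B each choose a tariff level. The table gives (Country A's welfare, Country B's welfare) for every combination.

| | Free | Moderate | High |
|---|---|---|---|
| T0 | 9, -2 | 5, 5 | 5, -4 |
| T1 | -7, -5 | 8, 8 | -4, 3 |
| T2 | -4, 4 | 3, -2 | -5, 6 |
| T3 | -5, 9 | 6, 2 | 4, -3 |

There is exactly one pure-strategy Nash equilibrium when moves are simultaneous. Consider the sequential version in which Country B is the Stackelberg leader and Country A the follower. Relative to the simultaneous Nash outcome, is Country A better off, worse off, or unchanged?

unchanged

Work backward from Country A's decision.
- Free: BR = T0, leader payoff -2.
- Moderate: BR = T1, leader payoff 8.
- High: BR = T0, leader payoff -4.
Maximizing over -2, 8, -4, Country B chooses Moderate. Subgame-perfect outcome: (T1, Moderate) with payoffs (8, 8).
Under simultaneous play:
Country A's best replies: Free→T0; Moderate→T1; High→T0.
Country B's best replies: T0→Moderate; T1→Moderate; T2→High; T3→Free.
The unique mutual best reply is (T1, Moderate), giving (8, 8).
Country A earns 8 sequentially versus 8 at the Nash outcome: unchanged.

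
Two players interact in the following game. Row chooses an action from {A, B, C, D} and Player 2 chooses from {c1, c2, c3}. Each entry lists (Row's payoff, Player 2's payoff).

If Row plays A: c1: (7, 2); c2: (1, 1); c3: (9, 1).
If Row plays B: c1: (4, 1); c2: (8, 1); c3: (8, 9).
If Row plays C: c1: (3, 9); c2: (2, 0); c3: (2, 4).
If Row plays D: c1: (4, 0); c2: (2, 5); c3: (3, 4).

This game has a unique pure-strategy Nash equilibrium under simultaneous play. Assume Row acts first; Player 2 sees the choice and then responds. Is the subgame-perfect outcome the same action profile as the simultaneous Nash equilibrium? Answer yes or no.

no

Backward induction with Row moving first.
- A: Player 2 compares 2, 1, 1 and picks c1; Row would get 7.
- B: Player 2 compares 1, 1, 9 and picks c3; Row would get 8.
- C: Player 2 compares 9, 0, 4 and picks c1; Row would get 3.
- D: Player 2 compares 0, 5, 4 and picks c2; Row would get 2.
Row's induced payoffs are 7, 8, 3, 2, so Row commits to B. Subgame-perfect outcome: (B, c3) with payoffs (8, 9).
For the simultaneous game, intersect best replies.
Row's best replies: c1→A; c2→B; c3→A.
Player 2's best replies: A→c1; B→c3; C→c1; D→c2.
Only (A, c1) has each player best-responding; Nash payoffs (7, 2).
Sequential outcome (B, c3) differs from the Nash profile (A, c1).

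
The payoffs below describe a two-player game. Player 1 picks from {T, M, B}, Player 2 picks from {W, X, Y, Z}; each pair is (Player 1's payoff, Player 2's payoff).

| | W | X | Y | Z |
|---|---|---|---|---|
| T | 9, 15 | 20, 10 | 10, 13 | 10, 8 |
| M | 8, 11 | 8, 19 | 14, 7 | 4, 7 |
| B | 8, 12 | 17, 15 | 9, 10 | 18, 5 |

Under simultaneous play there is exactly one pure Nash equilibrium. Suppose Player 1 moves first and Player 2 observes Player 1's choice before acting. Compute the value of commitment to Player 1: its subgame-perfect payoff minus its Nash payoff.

8

Work backward from Player 2's decision.
- T: Player 2 compares 15, 10, 13, 8 and picks W; Player 1 would get 9.
- M: Player 2 compares 11, 19, 7, 7 and picks X; Player 1 would get 8.
- B: Player 2 compares 12, 15, 10, 5 and picks X; Player 1 would get 17.
Among 9, 8, 17, the best is 17 at B. Subgame-perfect outcome: (B, X) with payoffs (17, 15).
Now find the simultaneous Nash equilibrium.
Player 1's best replies: W→T; X→T; Y→M; Z→B.
Player 2's best replies: T→W; M→X; B→X.
The unique mutual best reply is (T, W), giving (9, 15).
Player 1's commitment gain: 17 − 9 = 8.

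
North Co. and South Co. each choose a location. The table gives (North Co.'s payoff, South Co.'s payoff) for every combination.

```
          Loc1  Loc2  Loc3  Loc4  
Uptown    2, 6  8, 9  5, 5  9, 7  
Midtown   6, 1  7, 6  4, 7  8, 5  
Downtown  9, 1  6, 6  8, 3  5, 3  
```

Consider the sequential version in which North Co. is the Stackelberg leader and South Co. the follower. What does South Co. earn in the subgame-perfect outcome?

South Co. best-responds to each possible North Co. move:
- Uptown → South Co. plays Loc2 (best of 6, 9, 5, 7); North Co. gets 8.
- Midtown → South Co. plays Loc3 (best of 1, 6, 7, 5); North Co. gets 4.
- Downtown → South Co. plays Loc2 (best of 1, 6, 3, 3); North Co. gets 6.
North Co.'s induced payoffs are 8, 4, 6, so North Co. commits to Uptown. Subgame-perfect outcome: (Uptown, Loc2) with payoffs (8, 9).

9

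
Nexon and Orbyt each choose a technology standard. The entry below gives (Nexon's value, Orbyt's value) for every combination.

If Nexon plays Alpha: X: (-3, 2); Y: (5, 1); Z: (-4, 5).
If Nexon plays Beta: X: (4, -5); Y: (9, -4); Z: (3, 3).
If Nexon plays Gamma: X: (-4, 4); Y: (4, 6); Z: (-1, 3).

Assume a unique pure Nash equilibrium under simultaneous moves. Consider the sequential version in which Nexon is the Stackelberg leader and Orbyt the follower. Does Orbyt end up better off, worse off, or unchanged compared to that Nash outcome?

better off

Solve by backward induction (Nexon leads).
- Alpha: Orbyt compares 2, 1, 5 and picks Z; Nexon would get -4.
- Beta: Orbyt compares -5, -4, 3 and picks Z; Nexon would get 3.
- Gamma: Orbyt compares 4, 6, 3 and picks Y; Nexon would get 4.
Nexon's induced payoffs are -4, 3, 4, so Nexon commits to Gamma. Subgame-perfect outcome: (Gamma, Y) with payoffs (4, 6).
Now find the simultaneous Nash equilibrium.
Nexon's best replies: X→Beta; Y→Beta; Z→Beta.
Orbyt's best replies: Alpha→Z; Beta→Z; Gamma→Y.
The unique mutual best reply is (Beta, Z), giving (3, 3).
Orbyt earns 6 sequentially versus 3 at the Nash outcome: better off.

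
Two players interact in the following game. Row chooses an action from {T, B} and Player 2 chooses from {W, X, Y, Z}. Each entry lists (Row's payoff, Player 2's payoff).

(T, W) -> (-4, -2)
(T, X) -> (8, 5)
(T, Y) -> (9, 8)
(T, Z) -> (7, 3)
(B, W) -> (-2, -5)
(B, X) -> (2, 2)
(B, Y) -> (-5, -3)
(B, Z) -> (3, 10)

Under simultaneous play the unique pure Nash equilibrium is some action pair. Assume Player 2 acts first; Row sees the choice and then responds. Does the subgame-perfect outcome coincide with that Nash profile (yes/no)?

Work backward from Row's decision.
- W: BR = B, leader payoff -5.
- X: BR = T, leader payoff 5.
- Y: BR = T, leader payoff 8.
- Z: BR = T, leader payoff 3.
Player 2's induced payoffs are -5, 5, 8, 3, so Player 2 commits to Y. Subgame-perfect outcome: (T, Y) with payoffs (9, 8).
For the simultaneous game, intersect best replies.
Row's best replies: W→B; X→T; Y→T; Z→T.
Player 2's best replies: T→Y; B→Z.
The unique mutual best reply is (T, Y), giving (9, 8).
Sequential outcome (T, Y) coincides with the Nash profile (T, Y).

yes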